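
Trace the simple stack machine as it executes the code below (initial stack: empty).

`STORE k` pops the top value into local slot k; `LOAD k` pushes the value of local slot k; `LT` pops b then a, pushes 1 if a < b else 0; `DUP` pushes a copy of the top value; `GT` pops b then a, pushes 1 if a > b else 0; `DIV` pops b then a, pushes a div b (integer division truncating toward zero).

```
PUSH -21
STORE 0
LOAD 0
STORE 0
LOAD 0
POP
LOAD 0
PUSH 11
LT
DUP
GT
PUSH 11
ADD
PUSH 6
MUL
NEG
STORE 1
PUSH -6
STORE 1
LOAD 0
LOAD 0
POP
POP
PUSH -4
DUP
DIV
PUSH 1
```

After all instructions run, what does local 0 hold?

PUSH -21 → -21
STORE 0  → (empty)
LOAD 0   → -21
STORE 0  → (empty)
LOAD 0   → -21
POP      → (empty)
LOAD 0   → -21
PUSH 11  → -21 11
LT       → 1
DUP      → 1 1
GT       → 0
PUSH 11  → 0 11
ADD      → 11
PUSH 6   → 11 6
MUL      → 66
NEG      → -66
STORE 1  → (empty)
PUSH -6  → -6
STORE 1  → (empty)
LOAD 0   → -21
LOAD 0   → -21 -21
POP      → -21
POP      → (empty)
PUSH -4  → -4
DUP      → -4 -4
DIV      → 1
PUSH 1   → 1 1

-21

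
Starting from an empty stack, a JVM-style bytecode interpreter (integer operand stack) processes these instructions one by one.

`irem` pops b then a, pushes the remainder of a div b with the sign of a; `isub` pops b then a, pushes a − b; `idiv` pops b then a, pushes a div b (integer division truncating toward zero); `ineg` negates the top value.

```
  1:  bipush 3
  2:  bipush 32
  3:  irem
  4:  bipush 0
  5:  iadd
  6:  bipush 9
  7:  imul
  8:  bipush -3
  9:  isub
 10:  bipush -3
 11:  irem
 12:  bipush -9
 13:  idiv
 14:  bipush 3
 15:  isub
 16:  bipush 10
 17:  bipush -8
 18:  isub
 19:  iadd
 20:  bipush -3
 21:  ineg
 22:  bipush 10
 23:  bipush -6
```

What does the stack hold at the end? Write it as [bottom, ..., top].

bipush 3  : 3
bipush 32 : 3 32
irem      : 3
bipush 0  : 3 0
iadd      : 3
bipush 9  : 3 9
imul      : 27
bipush -3 : 27 -3
isub      : 30
bipush -3 : 30 -3
irem      : 0
bipush -9 : 0 -9
idiv      : 0
bipush 3  : 0 3
isub      : -3
bipush 10 : -3 10
bipush -8 : -3 10 -8
isub      : -3 18
iadd      : 15
bipush -3 : 15 -3
ineg      : 15 3
bipush 10 : 15 3 10
bipush -6 : 15 3 10 -6

[15, 3, 10, -6]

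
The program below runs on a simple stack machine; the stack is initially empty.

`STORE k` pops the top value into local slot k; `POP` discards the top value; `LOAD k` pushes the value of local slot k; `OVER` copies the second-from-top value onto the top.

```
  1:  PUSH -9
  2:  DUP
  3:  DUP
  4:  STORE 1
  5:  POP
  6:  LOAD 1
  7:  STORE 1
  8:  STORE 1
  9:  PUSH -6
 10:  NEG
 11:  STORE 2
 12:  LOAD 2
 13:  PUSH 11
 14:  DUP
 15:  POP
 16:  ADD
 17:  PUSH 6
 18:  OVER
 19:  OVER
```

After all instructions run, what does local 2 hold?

6

PUSH -9  [-9]
DUP      [-9, -9]
DUP      [-9, -9, -9]
STORE 1  [-9, -9]
POP      [-9]
LOAD 1   [-9, -9]
STORE 1  [-9]
STORE 1  []
PUSH -6  [-6]
NEG      [6]
STORE 2  []
LOAD 2   [6]
PUSH 11  [6, 11]
DUP      [6, 11, 11]
POP      [6, 11]
ADD      [17]
PUSH 6   [17, 6]
OVER     [17, 6, 17]
OVER     [17, 6, 17, 6]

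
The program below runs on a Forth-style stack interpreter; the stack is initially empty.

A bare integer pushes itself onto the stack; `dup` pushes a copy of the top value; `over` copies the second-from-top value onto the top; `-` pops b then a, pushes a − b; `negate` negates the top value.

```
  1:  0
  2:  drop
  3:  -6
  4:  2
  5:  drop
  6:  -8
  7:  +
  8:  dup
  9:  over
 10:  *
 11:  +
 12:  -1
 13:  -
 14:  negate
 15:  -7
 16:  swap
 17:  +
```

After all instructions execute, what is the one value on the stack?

-190

0       [0]
drop    []
-6      [-6]
2       [-6, 2]
drop    [-6]
-8      [-6, -8]
+       [-14]
dup     [-14, -14]
over    [-14, -14, -14]
*       [-14, 196]
+       [182]
-1      [182, -1]
-       [183]
negate  [-183]
-7      [-183, -7]
swap    [-7, -183]
+       [-190]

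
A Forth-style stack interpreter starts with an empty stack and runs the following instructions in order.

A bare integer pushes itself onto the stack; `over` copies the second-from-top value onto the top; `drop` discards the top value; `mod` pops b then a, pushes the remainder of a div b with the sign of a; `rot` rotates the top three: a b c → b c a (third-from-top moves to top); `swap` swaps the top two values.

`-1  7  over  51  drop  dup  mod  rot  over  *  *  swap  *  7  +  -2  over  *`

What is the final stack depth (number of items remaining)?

-1   → -1
7    → -1 7
over → -1 7 -1
51   → -1 7 -1 51
drop → -1 7 -1
dup  → -1 7 -1 -1
mod  → -1 7 0
rot  → 7 0 -1
over → 7 0 -1 0
*    → 7 0 0
*    → 7 0
swap → 0 7
*    → 0
7    → 0 7
+    → 7
-2   → 7 -2
over → 7 -2 7
*    → 7 -14

2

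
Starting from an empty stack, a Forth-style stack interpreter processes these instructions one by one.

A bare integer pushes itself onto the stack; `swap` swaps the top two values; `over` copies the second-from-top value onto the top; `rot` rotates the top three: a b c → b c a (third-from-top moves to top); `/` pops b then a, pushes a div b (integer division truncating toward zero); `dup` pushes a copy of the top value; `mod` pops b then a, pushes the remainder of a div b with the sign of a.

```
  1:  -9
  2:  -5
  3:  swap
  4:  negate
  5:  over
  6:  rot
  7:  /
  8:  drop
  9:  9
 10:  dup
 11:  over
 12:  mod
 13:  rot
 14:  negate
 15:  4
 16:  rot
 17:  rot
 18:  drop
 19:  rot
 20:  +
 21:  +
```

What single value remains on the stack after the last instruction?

13

-9      [-9]
-5      [-9, -5]
swap    [-5, -9]
negate  [-5, 9]
over    [-5, 9, -5]
rot     [9, -5, -5]
/       [9, 1]
drop    [9]
9       [9, 9]
dup     [9, 9, 9]
over    [9, 9, 9, 9]
mod     [9, 9, 0]
rot     [9, 0, 9]
negate  [9, 0, -9]
4       [9, 0, -9, 4]
rot     [9, -9, 4, 0]
rot     [9, 4, 0, -9]
drop    [9, 4, 0]
rot     [4, 0, 9]
+       [4, 9]
+       [13]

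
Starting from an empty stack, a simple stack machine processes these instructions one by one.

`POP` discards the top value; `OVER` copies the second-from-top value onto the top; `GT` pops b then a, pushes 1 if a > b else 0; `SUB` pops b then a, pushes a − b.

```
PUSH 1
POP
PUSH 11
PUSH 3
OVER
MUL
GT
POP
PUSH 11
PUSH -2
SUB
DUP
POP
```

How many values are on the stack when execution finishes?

PUSH 1   [1]
POP      []
PUSH 11  [11]
PUSH 3   [11, 3]
OVER     [11, 3, 11]
MUL      [11, 33]
GT       [0]
POP      []
PUSH 11  [11]
PUSH -2  [11, -2]
SUB      [13]
DUP      [13, 13]
POP      [13]

1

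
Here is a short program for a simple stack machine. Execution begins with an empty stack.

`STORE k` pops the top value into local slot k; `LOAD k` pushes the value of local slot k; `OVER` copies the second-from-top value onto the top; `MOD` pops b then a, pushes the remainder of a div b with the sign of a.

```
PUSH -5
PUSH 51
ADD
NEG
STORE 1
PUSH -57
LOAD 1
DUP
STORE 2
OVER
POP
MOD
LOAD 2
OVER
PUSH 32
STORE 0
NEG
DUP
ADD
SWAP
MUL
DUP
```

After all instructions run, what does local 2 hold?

PUSH -5  → [-5]
PUSH 51  → [-5, 51]
ADD      → [46]
NEG      → [-46]
STORE 1  → []
PUSH -57 → [-57]
LOAD 1   → [-57, -46]
DUP      → [-57, -46, -46]
STORE 2  → [-57, -46]
OVER     → [-57, -46, -57]
POP      → [-57, -46]
MOD      → [-11]
LOAD 2   → [-11, -46]
OVER     → [-11, -46, -11]
PUSH 32  → [-11, -46, -11, 32]
STORE 0  → [-11, -46, -11]
NEG      → [-11, -46, 11]
DUP      → [-11, -46, 11, 11]
ADD      → [-11, -46, 22]
SWAP     → [-11, 22, -46]
MUL      → [-11, -1012]
DUP      → [-11, -1012, -1012]

-46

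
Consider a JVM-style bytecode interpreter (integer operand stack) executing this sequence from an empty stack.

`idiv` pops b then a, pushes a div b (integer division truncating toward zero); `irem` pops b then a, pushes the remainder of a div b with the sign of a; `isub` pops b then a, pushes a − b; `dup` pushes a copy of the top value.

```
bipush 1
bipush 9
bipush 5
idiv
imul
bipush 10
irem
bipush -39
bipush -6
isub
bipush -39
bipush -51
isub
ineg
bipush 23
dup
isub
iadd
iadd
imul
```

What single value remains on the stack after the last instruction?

bipush 1   -> 1
bipush 9   -> 1 9
bipush 5   -> 1 9 5
idiv       -> 1 1
imul       -> 1
bipush 10  -> 1 10
irem       -> 1
bipush -39 -> 1 -39
bipush -6  -> 1 -39 -6
isub       -> 1 -33
bipush -39 -> 1 -33 -39
bipush -51 -> 1 -33 -39 -51
isub       -> 1 -33 12
ineg       -> 1 -33 -12
bipush 23  -> 1 -33 -12 23
dup        -> 1 -33 -12 23 23
isub       -> 1 -33 -12 0
iadd       -> 1 -33 -12
iadd       -> 1 -45
imul       -> -45

-45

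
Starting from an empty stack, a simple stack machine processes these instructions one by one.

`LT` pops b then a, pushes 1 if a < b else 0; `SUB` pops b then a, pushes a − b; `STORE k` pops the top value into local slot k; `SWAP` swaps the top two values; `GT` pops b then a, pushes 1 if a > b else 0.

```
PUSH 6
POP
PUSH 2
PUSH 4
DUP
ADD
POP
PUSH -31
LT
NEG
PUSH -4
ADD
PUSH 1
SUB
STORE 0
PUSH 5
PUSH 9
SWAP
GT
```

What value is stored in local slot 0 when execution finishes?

PUSH 6   : 6
POP      : (empty)
PUSH 2   : 2
PUSH 4   : 2 4
DUP      : 2 4 4
ADD      : 2 8
POP      : 2
PUSH -31 : 2 -31
LT       : 0
NEG      : 0
PUSH -4  : 0 -4
ADD      : -4
PUSH 1   : -4 1
SUB      : -5
STORE 0  : (empty)
PUSH 5   : 5
PUSH 9   : 5 9
SWAP     : 9 5
GT       : 1

-5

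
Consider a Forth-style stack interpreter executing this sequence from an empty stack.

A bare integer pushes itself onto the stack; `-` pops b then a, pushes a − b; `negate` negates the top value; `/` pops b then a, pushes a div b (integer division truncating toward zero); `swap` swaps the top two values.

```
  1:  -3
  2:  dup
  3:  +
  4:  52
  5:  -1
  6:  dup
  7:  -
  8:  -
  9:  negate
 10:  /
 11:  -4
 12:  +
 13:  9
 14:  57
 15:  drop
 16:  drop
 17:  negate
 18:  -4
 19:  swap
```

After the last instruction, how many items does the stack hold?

2

-3     : [-3]
dup    : [-3, -3]
+      : [-6]
52     : [-6, 52]
-1     : [-6, 52, -1]
dup    : [-6, 52, -1, -1]
-      : [-6, 52, 0]
-      : [-6, 52]
negate : [-6, -52]
/      : [0]
-4     : [0, -4]
+      : [-4]
9      : [-4, 9]
57     : [-4, 9, 57]
drop   : [-4, 9]
drop   : [-4]
negate : [4]
-4     : [4, -4]
swap   : [-4, 4]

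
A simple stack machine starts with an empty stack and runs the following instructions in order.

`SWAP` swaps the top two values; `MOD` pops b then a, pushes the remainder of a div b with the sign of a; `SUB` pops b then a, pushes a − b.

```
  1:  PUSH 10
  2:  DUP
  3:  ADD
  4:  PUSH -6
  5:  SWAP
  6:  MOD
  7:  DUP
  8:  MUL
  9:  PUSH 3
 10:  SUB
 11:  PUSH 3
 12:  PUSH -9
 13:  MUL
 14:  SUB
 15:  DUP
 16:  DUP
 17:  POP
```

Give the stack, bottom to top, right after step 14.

[60]

PUSH 10  [10]
DUP      [10, 10]
ADD      [20]
PUSH -6  [20, -6]
SWAP     [-6, 20]
MOD      [-6]
DUP      [-6, -6]
MUL      [36]
PUSH 3   [36, 3]
SUB      [33]
PUSH 3   [33, 3]
PUSH -9  [33, 3, -9]
MUL      [33, -27]
SUB      [60]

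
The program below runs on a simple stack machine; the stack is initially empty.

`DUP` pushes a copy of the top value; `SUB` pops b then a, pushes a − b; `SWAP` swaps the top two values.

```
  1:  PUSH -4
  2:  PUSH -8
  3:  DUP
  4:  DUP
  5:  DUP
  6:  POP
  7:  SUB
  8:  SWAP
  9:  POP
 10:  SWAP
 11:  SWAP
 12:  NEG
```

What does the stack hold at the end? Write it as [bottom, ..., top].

PUSH -4  -4
PUSH -8  -4 -8
DUP      -4 -8 -8
DUP      -4 -8 -8 -8
DUP      -4 -8 -8 -8 -8
POP      -4 -8 -8 -8
SUB      -4 -8 0
SWAP     -4 0 -8
POP      -4 0
SWAP     0 -4
SWAP     -4 0
NEG      -4 0

[-4, 0]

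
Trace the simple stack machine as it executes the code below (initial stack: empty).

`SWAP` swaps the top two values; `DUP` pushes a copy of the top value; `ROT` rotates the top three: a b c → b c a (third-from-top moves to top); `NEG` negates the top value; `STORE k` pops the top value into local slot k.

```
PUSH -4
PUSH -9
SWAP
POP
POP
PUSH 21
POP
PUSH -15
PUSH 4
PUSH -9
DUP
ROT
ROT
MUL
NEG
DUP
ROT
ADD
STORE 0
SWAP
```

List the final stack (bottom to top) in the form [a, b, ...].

PUSH -4  : -4
PUSH -9  : -4 -9
SWAP     : -9 -4
POP      : -9
POP      : (empty)
PUSH 21  : 21
POP      : (empty)
PUSH -15 : -15
PUSH 4   : -15 4
PUSH -9  : -15 4 -9
DUP      : -15 4 -9 -9
ROT      : -15 -9 -9 4
ROT      : -15 -9 4 -9
MUL      : -15 -9 -36
NEG      : -15 -9 36
DUP      : -15 -9 36 36
ROT      : -15 36 36 -9
ADD      : -15 36 27
STORE 0  : -15 36
SWAP     : 36 -15

[36, -15]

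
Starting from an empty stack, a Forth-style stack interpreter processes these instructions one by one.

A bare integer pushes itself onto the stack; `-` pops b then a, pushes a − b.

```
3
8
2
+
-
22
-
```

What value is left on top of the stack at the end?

3  : [3]
8  : [3, 8]
2  : [3, 8, 2]
+  : [3, 10]
-  : [-7]
22 : [-7, 22]
-  : [-29]

-29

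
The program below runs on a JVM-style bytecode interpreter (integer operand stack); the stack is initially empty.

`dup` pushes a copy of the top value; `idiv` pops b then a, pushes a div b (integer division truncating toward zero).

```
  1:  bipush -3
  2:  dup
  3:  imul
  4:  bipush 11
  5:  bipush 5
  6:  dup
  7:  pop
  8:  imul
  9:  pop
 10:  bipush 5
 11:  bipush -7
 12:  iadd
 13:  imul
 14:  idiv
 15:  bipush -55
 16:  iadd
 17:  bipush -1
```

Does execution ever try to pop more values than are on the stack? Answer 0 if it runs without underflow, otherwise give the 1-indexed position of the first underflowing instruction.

14

bipush -3  [-3]
dup        [-3, -3]
imul       [9]
bipush 11  [9, 11]
bipush 5   [9, 11, 5]
dup        [9, 11, 5, 5]
pop        [9, 11, 5]
imul       [9, 55]
pop        [9]
bipush 5   [9, 5]
bipush -7  [9, 5, -7]
iadd       [9, -2]
imul       [-18]
idiv  — needs 2 operands, stack has 1 → underflow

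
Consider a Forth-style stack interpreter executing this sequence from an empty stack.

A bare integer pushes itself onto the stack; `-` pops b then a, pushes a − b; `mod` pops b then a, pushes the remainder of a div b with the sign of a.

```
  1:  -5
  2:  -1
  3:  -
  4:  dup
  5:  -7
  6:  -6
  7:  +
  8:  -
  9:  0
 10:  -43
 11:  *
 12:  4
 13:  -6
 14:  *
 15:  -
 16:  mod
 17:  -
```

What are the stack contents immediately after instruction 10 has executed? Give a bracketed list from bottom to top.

[-4, 9, 0, -43]

-5  → -5
-1  → -5 -1
-   → -4
dup → -4 -4
-7  → -4 -4 -7
-6  → -4 -4 -7 -6
+   → -4 -4 -13
-   → -4 9
0   → -4 9 0
-43 → -4 9 0 -43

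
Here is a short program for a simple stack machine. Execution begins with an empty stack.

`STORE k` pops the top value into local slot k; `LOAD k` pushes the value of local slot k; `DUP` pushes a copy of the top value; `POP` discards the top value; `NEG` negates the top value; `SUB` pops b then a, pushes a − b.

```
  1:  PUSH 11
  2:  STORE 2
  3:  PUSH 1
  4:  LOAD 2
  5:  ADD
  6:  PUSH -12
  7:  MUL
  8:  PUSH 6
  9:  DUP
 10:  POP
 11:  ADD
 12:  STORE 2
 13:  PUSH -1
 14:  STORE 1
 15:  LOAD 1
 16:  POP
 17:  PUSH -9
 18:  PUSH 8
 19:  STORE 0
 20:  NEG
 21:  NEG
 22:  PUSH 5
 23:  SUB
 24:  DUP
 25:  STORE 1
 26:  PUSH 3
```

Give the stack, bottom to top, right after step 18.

[-9, 8]

PUSH 11   [11]
STORE 2   []
PUSH 1    [1]
LOAD 2    [1, 11]
ADD       [12]
PUSH -12  [12, -12]
MUL       [-144]
PUSH 6    [-144, 6]
DUP       [-144, 6, 6]
POP       [-144, 6]
ADD       [-138]
STORE 2   []
PUSH -1   [-1]
STORE 1   []
LOAD 1    [-1]
POP       []
PUSH -9   [-9]
PUSH 8    [-9, 8]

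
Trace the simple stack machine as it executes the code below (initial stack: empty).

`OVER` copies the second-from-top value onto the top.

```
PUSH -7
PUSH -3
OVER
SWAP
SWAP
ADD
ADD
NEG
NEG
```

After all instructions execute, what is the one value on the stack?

PUSH -7 -> [-7]
PUSH -3 -> [-7, -3]
OVER    -> [-7, -3, -7]
SWAP    -> [-7, -7, -3]
SWAP    -> [-7, -3, -7]
ADD     -> [-7, -10]
ADD     -> [-17]
NEG     -> [17]
NEG     -> [-17]

-17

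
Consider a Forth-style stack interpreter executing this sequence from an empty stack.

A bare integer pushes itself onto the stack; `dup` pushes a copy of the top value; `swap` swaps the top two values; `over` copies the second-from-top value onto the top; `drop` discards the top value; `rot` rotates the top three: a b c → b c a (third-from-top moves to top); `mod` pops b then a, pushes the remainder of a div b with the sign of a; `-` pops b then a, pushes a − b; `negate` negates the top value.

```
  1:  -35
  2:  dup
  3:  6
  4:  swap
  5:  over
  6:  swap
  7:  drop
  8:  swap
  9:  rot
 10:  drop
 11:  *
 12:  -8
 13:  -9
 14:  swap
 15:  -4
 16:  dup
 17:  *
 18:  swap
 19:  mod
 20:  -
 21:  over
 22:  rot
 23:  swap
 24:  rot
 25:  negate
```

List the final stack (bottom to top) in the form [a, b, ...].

[36, 36, 9]

-35    → -35
dup    → -35 -35
6      → -35 -35 6
swap   → -35 6 -35
over   → -35 6 -35 6
swap   → -35 6 6 -35
drop   → -35 6 6
swap   → -35 6 6
rot    → 6 6 -35
drop   → 6 6
*      → 36
-8     → 36 -8
-9     → 36 -8 -9
swap   → 36 -9 -8
-4     → 36 -9 -8 -4
dup    → 36 -9 -8 -4 -4
*      → 36 -9 -8 16
swap   → 36 -9 16 -8
mod    → 36 -9 0
-      → 36 -9
over   → 36 -9 36
rot    → -9 36 36
swap   → -9 36 36
rot    → 36 36 -9
negate → 36 36 9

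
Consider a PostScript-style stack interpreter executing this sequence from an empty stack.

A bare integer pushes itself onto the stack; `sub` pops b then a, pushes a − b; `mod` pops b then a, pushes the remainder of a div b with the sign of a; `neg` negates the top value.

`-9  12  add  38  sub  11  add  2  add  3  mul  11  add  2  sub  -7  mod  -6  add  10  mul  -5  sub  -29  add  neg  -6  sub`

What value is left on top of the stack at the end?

100

-9  : -9
12  : -9 12
add : 3
38  : 3 38
sub : -35
11  : -35 11
add : -24
2   : -24 2
add : -22
3   : -22 3
mul : -66
11  : -66 11
add : -55
2   : -55 2
sub : -57
-7  : -57 -7
mod : -1
-6  : -1 -6
add : -7
10  : -7 10
mul : -70
-5  : -70 -5
sub : -65
-29 : -65 -29
add : -94
neg : 94
-6  : 94 -6
sub : 100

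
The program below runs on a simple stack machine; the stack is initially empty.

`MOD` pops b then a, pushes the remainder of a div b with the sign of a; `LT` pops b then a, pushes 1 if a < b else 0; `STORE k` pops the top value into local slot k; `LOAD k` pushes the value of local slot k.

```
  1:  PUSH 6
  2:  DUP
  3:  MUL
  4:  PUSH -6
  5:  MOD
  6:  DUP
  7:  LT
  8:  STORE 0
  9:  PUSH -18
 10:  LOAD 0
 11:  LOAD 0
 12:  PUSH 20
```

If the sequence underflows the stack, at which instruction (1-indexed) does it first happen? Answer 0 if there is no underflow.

PUSH 6   -> 6
DUP      -> 6 6
MUL      -> 36
PUSH -6  -> 36 -6
MOD      -> 0
DUP      -> 0 0
LT       -> 0
STORE 0  -> (empty)
PUSH -18 -> -18
LOAD 0   -> -18 0
LOAD 0   -> -18 0 0
PUSH 20  -> -18 0 0 20

0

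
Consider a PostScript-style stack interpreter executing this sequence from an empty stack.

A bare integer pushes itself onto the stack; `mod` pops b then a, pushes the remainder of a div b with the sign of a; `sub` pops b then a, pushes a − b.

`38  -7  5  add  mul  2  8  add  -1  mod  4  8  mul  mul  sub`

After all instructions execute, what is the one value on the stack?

38   38
-7   38 -7
5    38 -7 5
add  38 -2
mul  -76
2    -76 2
8    -76 2 8
add  -76 10
-1   -76 10 -1
mod  -76 0
4    -76 0 4
8    -76 0 4 8
mul  -76 0 32
mul  -76 0
sub  -76

-76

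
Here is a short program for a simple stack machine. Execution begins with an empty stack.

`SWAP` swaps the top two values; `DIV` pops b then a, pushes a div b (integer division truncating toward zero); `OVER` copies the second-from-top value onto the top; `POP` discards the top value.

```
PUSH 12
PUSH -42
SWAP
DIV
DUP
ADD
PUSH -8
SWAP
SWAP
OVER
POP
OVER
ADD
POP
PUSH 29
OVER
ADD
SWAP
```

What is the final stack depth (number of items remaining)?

2

PUSH 12  → [12]
PUSH -42 → [12, -42]
SWAP     → [-42, 12]
DIV      → [-3]
DUP      → [-3, -3]
ADD      → [-6]
PUSH -8  → [-6, -8]
SWAP     → [-8, -6]
SWAP     → [-6, -8]
OVER     → [-6, -8, -6]
POP      → [-6, -8]
OVER     → [-6, -8, -6]
ADD      → [-6, -14]
POP      → [-6]
PUSH 29  → [-6, 29]
OVER     → [-6, 29, -6]
ADD      → [-6, 23]
SWAP     → [23, -6]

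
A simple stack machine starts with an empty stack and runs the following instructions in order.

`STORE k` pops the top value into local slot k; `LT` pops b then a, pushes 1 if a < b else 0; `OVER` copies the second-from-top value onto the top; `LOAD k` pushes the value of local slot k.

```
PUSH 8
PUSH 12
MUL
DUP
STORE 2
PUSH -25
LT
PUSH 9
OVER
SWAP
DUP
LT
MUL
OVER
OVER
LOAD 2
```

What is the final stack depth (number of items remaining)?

5

PUSH 8   → 8
PUSH 12  → 8 12
MUL      → 96
DUP      → 96 96
STORE 2  → 96
PUSH -25 → 96 -25
LT       → 0
PUSH 9   → 0 9
OVER     → 0 9 0
SWAP     → 0 0 9
DUP      → 0 0 9 9
LT       → 0 0 0
MUL      → 0 0
OVER     → 0 0 0
OVER     → 0 0 0 0
LOAD 2   → 0 0 0 0 96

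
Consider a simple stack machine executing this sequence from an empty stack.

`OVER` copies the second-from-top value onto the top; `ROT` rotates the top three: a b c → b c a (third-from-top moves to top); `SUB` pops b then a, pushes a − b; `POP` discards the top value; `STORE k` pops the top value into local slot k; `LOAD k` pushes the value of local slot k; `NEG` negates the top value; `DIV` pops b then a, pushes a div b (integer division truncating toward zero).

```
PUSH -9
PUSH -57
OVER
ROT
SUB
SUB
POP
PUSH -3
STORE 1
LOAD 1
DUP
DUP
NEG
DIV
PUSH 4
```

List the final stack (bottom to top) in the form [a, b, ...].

PUSH -9  -> [-9]
PUSH -57 -> [-9, -57]
OVER     -> [-9, -57, -9]
ROT      -> [-57, -9, -9]
SUB      -> [-57, 0]
SUB      -> [-57]
POP      -> []
PUSH -3  -> [-3]
STORE 1  -> []
LOAD 1   -> [-3]
DUP      -> [-3, -3]
DUP      -> [-3, -3, -3]
NEG      -> [-3, -3, 3]
DIV      -> [-3, -1]
PUSH 4   -> [-3, -1, 4]

[-3, -1, 4]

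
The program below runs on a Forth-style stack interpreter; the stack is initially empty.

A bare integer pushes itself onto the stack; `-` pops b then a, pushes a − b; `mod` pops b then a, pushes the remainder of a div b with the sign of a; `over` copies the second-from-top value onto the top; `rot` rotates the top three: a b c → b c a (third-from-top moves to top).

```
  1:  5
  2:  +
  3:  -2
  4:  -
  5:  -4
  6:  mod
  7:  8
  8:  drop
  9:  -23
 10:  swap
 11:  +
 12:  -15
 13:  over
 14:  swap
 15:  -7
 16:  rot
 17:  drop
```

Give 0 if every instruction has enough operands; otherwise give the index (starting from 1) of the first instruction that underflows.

2

5 → 5
+  — needs 2 operands, stack has 1 → underflow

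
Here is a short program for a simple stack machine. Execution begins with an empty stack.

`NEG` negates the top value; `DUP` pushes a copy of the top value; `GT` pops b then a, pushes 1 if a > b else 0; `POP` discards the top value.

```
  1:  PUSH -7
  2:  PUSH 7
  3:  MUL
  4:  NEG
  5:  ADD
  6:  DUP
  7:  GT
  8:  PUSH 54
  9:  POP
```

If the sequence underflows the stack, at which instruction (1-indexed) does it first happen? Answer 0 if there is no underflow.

PUSH -7 → [-7]
PUSH 7  → [-7, 7]
MUL     → [-49]
NEG     → [49]
ADD  — needs 2 operands, stack has 1 → underflow

5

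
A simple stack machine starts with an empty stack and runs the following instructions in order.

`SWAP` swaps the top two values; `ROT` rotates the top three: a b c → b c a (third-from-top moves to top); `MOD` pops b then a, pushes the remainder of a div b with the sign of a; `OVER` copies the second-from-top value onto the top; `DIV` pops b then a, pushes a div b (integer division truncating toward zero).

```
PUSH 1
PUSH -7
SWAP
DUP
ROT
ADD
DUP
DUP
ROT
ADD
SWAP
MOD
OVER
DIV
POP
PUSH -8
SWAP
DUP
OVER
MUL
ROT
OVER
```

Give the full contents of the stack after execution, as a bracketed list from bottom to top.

PUSH 1  -> 1
PUSH -7 -> 1 -7
SWAP    -> -7 1
DUP     -> -7 1 1
ROT     -> 1 1 -7
ADD     -> 1 -6
DUP     -> 1 -6 -6
DUP     -> 1 -6 -6 -6
ROT     -> 1 -6 -6 -6
ADD     -> 1 -6 -12
SWAP    -> 1 -12 -6
MOD     -> 1 0
OVER    -> 1 0 1
DIV     -> 1 0
POP     -> 1
PUSH -8 -> 1 -8
SWAP    -> -8 1
DUP     -> -8 1 1
OVER    -> -8 1 1 1
MUL     -> -8 1 1
ROT     -> 1 1 -8
OVER    -> 1 1 -8 1

[1, 1, -8, 1]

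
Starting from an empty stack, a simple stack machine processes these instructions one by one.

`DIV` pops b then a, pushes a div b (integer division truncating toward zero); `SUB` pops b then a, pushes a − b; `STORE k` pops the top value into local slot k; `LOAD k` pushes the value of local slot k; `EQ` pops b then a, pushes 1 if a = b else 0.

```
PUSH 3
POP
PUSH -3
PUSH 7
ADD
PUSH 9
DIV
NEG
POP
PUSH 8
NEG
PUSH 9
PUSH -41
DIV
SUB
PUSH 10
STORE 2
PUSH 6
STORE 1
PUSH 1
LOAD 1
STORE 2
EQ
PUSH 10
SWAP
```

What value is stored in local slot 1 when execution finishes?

6

PUSH 3    [3]
POP       []
PUSH -3   [-3]
PUSH 7    [-3, 7]
ADD       [4]
PUSH 9    [4, 9]
DIV       [0]
NEG       [0]
POP       []
PUSH 8    [8]
NEG       [-8]
PUSH 9    [-8, 9]
PUSH -41  [-8, 9, -41]
DIV       [-8, 0]
SUB       [-8]
PUSH 10   [-8, 10]
STORE 2   [-8]
PUSH 6    [-8, 6]
STORE 1   [-8]
PUSH 1    [-8, 1]
LOAD 1    [-8, 1, 6]
STORE 2   [-8, 1]
EQ        [0]
PUSH 10   [0, 10]
SWAP      [10, 0]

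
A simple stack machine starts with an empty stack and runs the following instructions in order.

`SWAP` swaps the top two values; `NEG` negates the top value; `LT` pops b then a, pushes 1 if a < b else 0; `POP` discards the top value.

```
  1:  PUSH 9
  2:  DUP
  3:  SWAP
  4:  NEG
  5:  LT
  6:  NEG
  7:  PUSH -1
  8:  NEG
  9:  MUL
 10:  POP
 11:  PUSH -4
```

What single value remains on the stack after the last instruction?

PUSH 9  → 9
DUP     → 9 9
SWAP    → 9 9
NEG     → 9 -9
LT      → 0
NEG     → 0
PUSH -1 → 0 -1
NEG     → 0 1
MUL     → 0
POP     → (empty)
PUSH -4 → -4

-4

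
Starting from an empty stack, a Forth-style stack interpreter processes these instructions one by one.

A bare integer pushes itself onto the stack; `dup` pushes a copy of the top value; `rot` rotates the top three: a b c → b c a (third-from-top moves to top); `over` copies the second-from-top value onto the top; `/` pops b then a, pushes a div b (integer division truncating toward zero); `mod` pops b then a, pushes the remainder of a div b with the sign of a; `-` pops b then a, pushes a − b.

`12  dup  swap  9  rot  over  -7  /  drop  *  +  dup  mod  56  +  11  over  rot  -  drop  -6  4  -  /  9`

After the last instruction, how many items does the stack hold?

2

12   : [12]
dup  : [12, 12]
swap : [12, 12]
9    : [12, 12, 9]
rot  : [12, 9, 12]
over : [12, 9, 12, 9]
-7   : [12, 9, 12, 9, -7]
/    : [12, 9, 12, -1]
drop : [12, 9, 12]
*    : [12, 108]
+    : [120]
dup  : [120, 120]
mod  : [0]
56   : [0, 56]
+    : [56]
11   : [56, 11]
over : [56, 11, 56]
rot  : [11, 56, 56]
-    : [11, 0]
drop : [11]
-6   : [11, -6]
4    : [11, -6, 4]
-    : [11, -10]
/    : [-1]
9    : [-1, 9]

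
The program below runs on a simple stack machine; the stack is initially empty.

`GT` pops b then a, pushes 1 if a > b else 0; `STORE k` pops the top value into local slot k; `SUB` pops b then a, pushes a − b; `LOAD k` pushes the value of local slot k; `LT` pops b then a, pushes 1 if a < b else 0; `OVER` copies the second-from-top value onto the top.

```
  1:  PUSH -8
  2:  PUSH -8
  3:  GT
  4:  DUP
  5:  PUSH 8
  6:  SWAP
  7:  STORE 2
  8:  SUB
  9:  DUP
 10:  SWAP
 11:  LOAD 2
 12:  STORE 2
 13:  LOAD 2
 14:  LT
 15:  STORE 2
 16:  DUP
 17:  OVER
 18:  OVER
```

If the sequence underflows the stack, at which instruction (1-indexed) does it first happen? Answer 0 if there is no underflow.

PUSH -8 -> [-8]
PUSH -8 -> [-8, -8]
GT      -> [0]
DUP     -> [0, 0]
PUSH 8  -> [0, 0, 8]
SWAP    -> [0, 8, 0]
STORE 2 -> [0, 8]
SUB     -> [-8]
DUP     -> [-8, -8]
SWAP    -> [-8, -8]
LOAD 2  -> [-8, -8, 0]
STORE 2 -> [-8, -8]
LOAD 2  -> [-8, -8, 0]
LT      -> [-8, 1]
STORE 2 -> [-8]
DUP     -> [-8, -8]
OVER    -> [-8, -8, -8]
OVER    -> [-8, -8, -8, -8]

0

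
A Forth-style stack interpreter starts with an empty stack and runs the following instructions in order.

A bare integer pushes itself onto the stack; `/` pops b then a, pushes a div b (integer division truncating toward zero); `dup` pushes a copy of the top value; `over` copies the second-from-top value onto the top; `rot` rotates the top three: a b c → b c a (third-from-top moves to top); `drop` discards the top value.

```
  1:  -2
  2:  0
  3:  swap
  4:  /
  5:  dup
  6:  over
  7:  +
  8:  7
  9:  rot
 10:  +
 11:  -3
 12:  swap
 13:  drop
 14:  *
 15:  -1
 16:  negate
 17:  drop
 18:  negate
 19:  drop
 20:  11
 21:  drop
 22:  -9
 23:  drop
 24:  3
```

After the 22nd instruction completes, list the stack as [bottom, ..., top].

-2     : -2
0      : -2 0
swap   : 0 -2
/      : 0
dup    : 0 0
over   : 0 0 0
+      : 0 0
7      : 0 0 7
rot    : 0 7 0
+      : 0 7
-3     : 0 7 -3
swap   : 0 -3 7
drop   : 0 -3
*      : 0
-1     : 0 -1
negate : 0 1
drop   : 0
negate : 0
drop   : (empty)
11     : 11
drop   : (empty)
-9     : -9

[-9]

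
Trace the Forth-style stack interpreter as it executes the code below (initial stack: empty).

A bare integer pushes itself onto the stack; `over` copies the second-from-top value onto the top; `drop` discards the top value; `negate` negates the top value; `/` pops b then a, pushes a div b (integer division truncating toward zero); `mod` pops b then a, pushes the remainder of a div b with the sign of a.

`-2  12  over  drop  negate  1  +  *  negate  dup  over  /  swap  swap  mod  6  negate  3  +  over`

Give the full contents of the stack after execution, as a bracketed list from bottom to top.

[0, -3, 0]

-2     → [-2]
12     → [-2, 12]
over   → [-2, 12, -2]
drop   → [-2, 12]
negate → [-2, -12]
1      → [-2, -12, 1]
+      → [-2, -11]
*      → [22]
negate → [-22]
dup    → [-22, -22]
over   → [-22, -22, -22]
/      → [-22, 1]
swap   → [1, -22]
swap   → [-22, 1]
mod    → [0]
6      → [0, 6]
negate → [0, -6]
3      → [0, -6, 3]
+      → [0, -3]
over   → [0, -3, 0]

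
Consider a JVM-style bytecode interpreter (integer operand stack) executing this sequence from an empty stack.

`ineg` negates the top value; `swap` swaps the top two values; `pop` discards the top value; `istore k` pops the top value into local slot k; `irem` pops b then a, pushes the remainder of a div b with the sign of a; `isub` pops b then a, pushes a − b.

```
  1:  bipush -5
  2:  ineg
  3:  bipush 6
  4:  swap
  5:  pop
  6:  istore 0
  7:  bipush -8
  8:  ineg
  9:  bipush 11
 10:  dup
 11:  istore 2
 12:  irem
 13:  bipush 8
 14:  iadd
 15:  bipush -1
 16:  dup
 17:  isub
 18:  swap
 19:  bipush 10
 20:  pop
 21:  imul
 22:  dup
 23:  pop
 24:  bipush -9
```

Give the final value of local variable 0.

6

bipush -5  -5
ineg       5
bipush 6   5 6
swap       6 5
pop        6
istore 0   (empty)
bipush -8  -8
ineg       8
bipush 11  8 11
dup        8 11 11
istore 2   8 11
irem       8
bipush 8   8 8
iadd       16
bipush -1  16 -1
dup        16 -1 -1
isub       16 0
swap       0 16
bipush 10  0 16 10
pop        0 16
imul       0
dup        0 0
pop        0
bipush -9  0 -9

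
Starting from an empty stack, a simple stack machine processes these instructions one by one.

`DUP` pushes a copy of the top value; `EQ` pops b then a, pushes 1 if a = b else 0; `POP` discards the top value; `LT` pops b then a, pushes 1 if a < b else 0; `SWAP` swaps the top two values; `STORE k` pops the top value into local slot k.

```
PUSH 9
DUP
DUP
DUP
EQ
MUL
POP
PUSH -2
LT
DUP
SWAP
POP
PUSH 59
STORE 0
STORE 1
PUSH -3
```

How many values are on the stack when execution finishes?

PUSH 9  : [9]
DUP     : [9, 9]
DUP     : [9, 9, 9]
DUP     : [9, 9, 9, 9]
EQ      : [9, 9, 1]
MUL     : [9, 9]
POP     : [9]
PUSH -2 : [9, -2]
LT      : [0]
DUP     : [0, 0]
SWAP    : [0, 0]
POP     : [0]
PUSH 59 : [0, 59]
STORE 0 : [0]
STORE 1 : []
PUSH -3 : [-3]

1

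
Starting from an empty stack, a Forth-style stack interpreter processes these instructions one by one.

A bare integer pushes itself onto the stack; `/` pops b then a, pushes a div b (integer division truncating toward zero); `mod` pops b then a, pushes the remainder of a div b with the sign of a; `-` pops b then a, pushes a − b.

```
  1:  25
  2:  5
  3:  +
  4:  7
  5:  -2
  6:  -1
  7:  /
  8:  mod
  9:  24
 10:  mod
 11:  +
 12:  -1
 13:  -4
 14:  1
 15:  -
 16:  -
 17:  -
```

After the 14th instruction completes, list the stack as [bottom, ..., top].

25  → [25]
5   → [25, 5]
+   → [30]
7   → [30, 7]
-2  → [30, 7, -2]
-1  → [30, 7, -2, -1]
/   → [30, 7, 2]
mod → [30, 1]
24  → [30, 1, 24]
mod → [30, 1]
+   → [31]
-1  → [31, -1]
-4  → [31, -1, -4]
1   → [31, -1, -4, 1]

[31, -1, -4, 1]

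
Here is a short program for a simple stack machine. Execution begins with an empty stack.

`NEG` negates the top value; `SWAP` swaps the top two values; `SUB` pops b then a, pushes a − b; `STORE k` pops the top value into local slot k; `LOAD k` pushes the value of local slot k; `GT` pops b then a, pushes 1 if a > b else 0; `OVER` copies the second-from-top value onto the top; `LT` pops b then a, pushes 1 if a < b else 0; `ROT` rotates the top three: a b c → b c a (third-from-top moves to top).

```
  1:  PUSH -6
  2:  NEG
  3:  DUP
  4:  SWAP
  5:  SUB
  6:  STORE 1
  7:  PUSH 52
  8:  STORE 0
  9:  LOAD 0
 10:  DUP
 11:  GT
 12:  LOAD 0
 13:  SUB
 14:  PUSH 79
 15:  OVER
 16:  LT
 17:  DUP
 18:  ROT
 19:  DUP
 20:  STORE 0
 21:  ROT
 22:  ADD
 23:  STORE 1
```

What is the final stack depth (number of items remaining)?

1

PUSH -6 → [-6]
NEG     → [6]
DUP     → [6, 6]
SWAP    → [6, 6]
SUB     → [0]
STORE 1 → []
PUSH 52 → [52]
STORE 0 → []
LOAD 0  → [52]
DUP     → [52, 52]
GT      → [0]
LOAD 0  → [0, 52]
SUB     → [-52]
PUSH 79 → [-52, 79]
OVER    → [-52, 79, -52]
LT      → [-52, 0]
DUP     → [-52, 0, 0]
ROT     → [0, 0, -52]
DUP     → [0, 0, -52, -52]
STORE 0 → [0, 0, -52]
ROT     → [0, -52, 0]
ADD     → [0, -52]
STORE 1 → [0]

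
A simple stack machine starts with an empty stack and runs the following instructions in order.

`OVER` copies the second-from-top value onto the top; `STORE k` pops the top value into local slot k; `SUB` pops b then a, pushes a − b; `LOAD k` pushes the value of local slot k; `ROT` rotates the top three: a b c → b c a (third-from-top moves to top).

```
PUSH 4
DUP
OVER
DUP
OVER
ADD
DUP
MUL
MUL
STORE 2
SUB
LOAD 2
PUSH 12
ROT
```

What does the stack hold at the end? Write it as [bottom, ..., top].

PUSH 4  -> 4
DUP     -> 4 4
OVER    -> 4 4 4
DUP     -> 4 4 4 4
OVER    -> 4 4 4 4 4
ADD     -> 4 4 4 8
DUP     -> 4 4 4 8 8
MUL     -> 4 4 4 64
MUL     -> 4 4 256
STORE 2 -> 4 4
SUB     -> 0
LOAD 2  -> 0 256
PUSH 12 -> 0 256 12
ROT     -> 256 12 0

[256, 12, 0]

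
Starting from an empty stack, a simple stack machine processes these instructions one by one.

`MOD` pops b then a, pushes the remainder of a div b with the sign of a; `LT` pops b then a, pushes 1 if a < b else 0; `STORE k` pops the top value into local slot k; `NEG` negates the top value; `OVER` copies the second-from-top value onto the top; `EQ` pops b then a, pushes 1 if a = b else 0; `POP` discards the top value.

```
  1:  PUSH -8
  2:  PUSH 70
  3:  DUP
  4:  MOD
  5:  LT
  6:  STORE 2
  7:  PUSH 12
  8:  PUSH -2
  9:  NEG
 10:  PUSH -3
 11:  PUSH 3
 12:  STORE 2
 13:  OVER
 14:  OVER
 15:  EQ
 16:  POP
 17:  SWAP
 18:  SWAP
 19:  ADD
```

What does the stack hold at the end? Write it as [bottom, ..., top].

[12, -1]

PUSH -8  [-8]
PUSH 70  [-8, 70]
DUP      [-8, 70, 70]
MOD      [-8, 0]
LT       [1]
STORE 2  []
PUSH 12  [12]
PUSH -2  [12, -2]
NEG      [12, 2]
PUSH -3  [12, 2, -3]
PUSH 3   [12, 2, -3, 3]
STORE 2  [12, 2, -3]
OVER     [12, 2, -3, 2]
OVER     [12, 2, -3, 2, -3]
EQ       [12, 2, -3, 0]
POP      [12, 2, -3]
SWAP     [12, -3, 2]
SWAP     [12, 2, -3]
ADD      [12, -1]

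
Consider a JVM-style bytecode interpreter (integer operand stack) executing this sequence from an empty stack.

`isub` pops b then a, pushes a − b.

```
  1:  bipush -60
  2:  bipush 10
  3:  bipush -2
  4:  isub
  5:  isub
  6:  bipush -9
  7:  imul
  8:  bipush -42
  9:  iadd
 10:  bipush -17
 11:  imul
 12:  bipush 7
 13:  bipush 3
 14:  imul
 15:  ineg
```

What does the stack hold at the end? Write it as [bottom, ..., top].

[-10302, -21]

bipush -60 : [-60]
bipush 10  : [-60, 10]
bipush -2  : [-60, 10, -2]
isub       : [-60, 12]
isub       : [-72]
bipush -9  : [-72, -9]
imul       : [648]
bipush -42 : [648, -42]
iadd       : [606]
bipush -17 : [606, -17]
imul       : [-10302]
bipush 7   : [-10302, 7]
bipush 3   : [-10302, 7, 3]
imul       : [-10302, 21]
ineg       : [-10302, -21]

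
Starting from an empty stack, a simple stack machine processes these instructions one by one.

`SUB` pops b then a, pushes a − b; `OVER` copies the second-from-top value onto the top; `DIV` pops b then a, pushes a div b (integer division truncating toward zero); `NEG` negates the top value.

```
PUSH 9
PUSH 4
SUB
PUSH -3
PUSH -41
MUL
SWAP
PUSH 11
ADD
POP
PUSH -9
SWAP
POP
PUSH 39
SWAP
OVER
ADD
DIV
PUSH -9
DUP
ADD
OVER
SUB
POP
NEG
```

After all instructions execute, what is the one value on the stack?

-1

PUSH 9    [9]
PUSH 4    [9, 4]
SUB       [5]
PUSH -3   [5, -3]
PUSH -41  [5, -3, -41]
MUL       [5, 123]
SWAP      [123, 5]
PUSH 11   [123, 5, 11]
ADD       [123, 16]
POP       [123]
PUSH -9   [123, -9]
SWAP      [-9, 123]
POP       [-9]
PUSH 39   [-9, 39]
SWAP      [39, -9]
OVER      [39, -9, 39]
ADD       [39, 30]
DIV       [1]
PUSH -9   [1, -9]
DUP       [1, -9, -9]
ADD       [1, -18]
OVER      [1, -18, 1]
SUB       [1, -19]
POP       [1]
NEG       [-1]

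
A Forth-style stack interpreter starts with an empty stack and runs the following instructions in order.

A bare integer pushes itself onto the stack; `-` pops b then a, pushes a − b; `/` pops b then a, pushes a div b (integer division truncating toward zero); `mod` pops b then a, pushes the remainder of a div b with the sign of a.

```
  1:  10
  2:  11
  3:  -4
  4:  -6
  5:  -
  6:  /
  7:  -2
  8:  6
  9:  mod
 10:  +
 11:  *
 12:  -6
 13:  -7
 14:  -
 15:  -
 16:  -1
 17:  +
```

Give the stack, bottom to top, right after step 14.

10  -> [10]
11  -> [10, 11]
-4  -> [10, 11, -4]
-6  -> [10, 11, -4, -6]
-   -> [10, 11, 2]
/   -> [10, 5]
-2  -> [10, 5, -2]
6   -> [10, 5, -2, 6]
mod -> [10, 5, -2]
+   -> [10, 3]
*   -> [30]
-6  -> [30, -6]
-7  -> [30, -6, -7]
-   -> [30, 1]

[30, 1]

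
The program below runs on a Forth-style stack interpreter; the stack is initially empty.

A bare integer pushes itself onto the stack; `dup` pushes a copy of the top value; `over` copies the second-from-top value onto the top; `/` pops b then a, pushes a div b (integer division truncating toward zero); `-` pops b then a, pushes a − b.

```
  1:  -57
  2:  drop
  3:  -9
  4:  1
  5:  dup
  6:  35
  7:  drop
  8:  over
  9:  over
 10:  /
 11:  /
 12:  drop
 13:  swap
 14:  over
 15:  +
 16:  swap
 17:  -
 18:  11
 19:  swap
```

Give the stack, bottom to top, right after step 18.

[-9, 11]

-57   [-57]
drop  []
-9    [-9]
1     [-9, 1]
dup   [-9, 1, 1]
35    [-9, 1, 1, 35]
drop  [-9, 1, 1]
over  [-9, 1, 1, 1]
over  [-9, 1, 1, 1, 1]
/     [-9, 1, 1, 1]
/     [-9, 1, 1]
drop  [-9, 1]
swap  [1, -9]
over  [1, -9, 1]
+     [1, -8]
swap  [-8, 1]
-     [-9]
11    [-9, 11]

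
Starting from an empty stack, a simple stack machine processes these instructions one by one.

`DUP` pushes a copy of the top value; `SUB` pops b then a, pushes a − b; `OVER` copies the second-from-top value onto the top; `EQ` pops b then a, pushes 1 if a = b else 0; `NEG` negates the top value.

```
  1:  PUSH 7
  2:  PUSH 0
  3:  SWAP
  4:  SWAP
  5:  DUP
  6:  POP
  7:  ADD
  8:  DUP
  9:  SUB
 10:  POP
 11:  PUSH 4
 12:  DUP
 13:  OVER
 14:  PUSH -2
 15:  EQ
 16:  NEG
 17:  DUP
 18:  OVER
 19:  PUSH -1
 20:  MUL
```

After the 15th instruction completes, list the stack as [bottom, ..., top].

PUSH 7  : 7
PUSH 0  : 7 0
SWAP    : 0 7
SWAP    : 7 0
DUP     : 7 0 0
POP     : 7 0
ADD     : 7
DUP     : 7 7
SUB     : 0
POP     : (empty)
PUSH 4  : 4
DUP     : 4 4
OVER    : 4 4 4
PUSH -2 : 4 4 4 -2
EQ      : 4 4 0

[4, 4, 0]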